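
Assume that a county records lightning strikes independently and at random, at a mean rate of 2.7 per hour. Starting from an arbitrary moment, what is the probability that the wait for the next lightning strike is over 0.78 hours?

0.1217

The wait for the next event is exponential with rate λ = 2.7 per hour.
P(T > 0.78) = e^(−λt) = e^(−2.7 × 0.78) = e^(−2.106) ≈ 0.1217.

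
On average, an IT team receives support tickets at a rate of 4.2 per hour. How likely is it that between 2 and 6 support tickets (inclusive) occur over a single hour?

0.7895

With mean μ = 4.2 per hour,
P(2 ≤ N ≤ 6) = Σ_{j=2}^{6} e^(−4.2) · 4.2^j/j! ≈ 0.7895.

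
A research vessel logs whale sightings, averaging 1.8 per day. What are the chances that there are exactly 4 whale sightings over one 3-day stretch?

0.1600

Over the interval, μ = 1.8 × 3 = 5.4 (a 3-day stretch = 3 days).
P(N = 4) = e^(−μ) μ^4/4! = e^(−5.4) · 5.4^4/24 ≈ 0.1600.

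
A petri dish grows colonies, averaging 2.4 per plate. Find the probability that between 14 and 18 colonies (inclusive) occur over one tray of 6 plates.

Over the interval, μ = 2.4 × 6 = 14.4 (a tray of 6 plates = 6 plates).
P(14 ≤ N ≤ 18) = Σ_{j=14}^{18} e^(−14.4) · 14.4^j/j! ≈ 0.4365.

0.4365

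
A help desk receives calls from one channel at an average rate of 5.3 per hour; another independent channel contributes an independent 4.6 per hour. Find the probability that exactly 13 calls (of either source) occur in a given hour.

Independent Poisson processes superpose: combined rate λ = 5.3 + 4.6 = 9.9 per hour.
So μ = 9.9.
P(N = 13) = e^(−9.9) · 9.9^13/13! ≈ 0.0707.

0.0707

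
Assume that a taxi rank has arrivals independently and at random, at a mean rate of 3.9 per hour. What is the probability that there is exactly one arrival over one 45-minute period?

Over the interval, μ = 3.9 × 0.75 = 2.925 (a 45-minute period = 0.75 hours).
P(N = 1) = e^(−μ) μ^1/1! = e^(−2.925) · 2.925^1/1 ≈ 0.1570.

0.1570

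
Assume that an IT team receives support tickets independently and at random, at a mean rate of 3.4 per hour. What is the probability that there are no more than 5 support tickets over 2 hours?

Over the interval, μ = 3.4 × 2 = 6.8 (2 hours).
P(N ≤ 5) = Σ_{j=0}^{5} e^(−μ) μ^j/j! ≈ 0.3270.

0.3270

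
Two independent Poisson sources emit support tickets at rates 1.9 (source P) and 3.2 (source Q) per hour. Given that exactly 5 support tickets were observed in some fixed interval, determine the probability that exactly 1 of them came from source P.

0.2887

Given the total, each event is independently from source P with probability p = λ_P/(λ_P+λ_Q) = 1.9/5.1 ≈ 0.3725.
So K ~ Binomial(5, 1.9/5.1): P(K = 1) = C(5,1) · (1.9/5.1)^1 · (3.2/5.1)^4 ≈ 0.2887.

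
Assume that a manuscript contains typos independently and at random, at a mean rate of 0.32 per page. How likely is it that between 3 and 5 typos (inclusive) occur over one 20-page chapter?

0.3374

Over the interval, μ = 0.32 × 20 = 6.4 (a 20-page chapter = 20 pages).
P(3 ≤ N ≤ 5) = Σ_{j=3}^{5} e^(−6.4) · 6.4^j/j! ≈ 0.3374.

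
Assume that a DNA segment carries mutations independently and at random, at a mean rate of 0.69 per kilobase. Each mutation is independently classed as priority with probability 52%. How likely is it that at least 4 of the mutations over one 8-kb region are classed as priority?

Thinning: the mutations that are classed as priority themselves form a Poisson process with rate 0.52 × 0.69 = 0.3588 per kilobase.
Over the interval, μ = 0.3588 × 8 = 2.8704 (an 8-kb region = 8 kilobases).
P(N ≥ 4) = 1 − P(N ≤ 3) ≈ 0.3238.

0.3238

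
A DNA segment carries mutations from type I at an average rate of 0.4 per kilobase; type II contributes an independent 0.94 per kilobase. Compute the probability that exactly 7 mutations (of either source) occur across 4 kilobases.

0.1186

Independent Poisson processes superpose: combined rate λ = 0.4 + 0.94 = 1.34 per kilobase.
Over the interval, μ = 1.34 × 4 = 5.36 (4 kilobases).
P(N = 7) = e^(−5.36) · 5.36^7/7! ≈ 0.1186.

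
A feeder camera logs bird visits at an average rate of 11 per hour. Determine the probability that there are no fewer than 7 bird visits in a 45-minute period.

0.7162

Over the interval, μ = 11 × 0.75 = 8.25 (a 45-minute period = 0.75 hours).
P(N ≥ 7) = 1 − P(N ≤ 6) = 1 − Σ_{j=0}^{6} e^(−μ) μ^j/j! ≈ 0.7162.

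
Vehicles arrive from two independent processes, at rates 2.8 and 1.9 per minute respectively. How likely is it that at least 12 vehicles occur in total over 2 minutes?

0.2374

Independent Poisson processes superpose: combined rate λ = 2.8 + 1.9 = 4.7 per minute.
Over the interval, μ = 4.7 × 2 = 9.4 (2 minutes).
P(N ≥ 12) = 1 − P(N ≤ 11) ≈ 0.2374.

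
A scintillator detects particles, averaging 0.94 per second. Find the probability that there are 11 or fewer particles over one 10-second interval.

Over the interval, μ = 0.94 × 10 = 9.4 (a 10-second interval = 10 seconds).
P(N ≤ 11) = Σ_{j=0}^{11} e^(−μ) μ^j/j! ≈ 0.7626.

0.7626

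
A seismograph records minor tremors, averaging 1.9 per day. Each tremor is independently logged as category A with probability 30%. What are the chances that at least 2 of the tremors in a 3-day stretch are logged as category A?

Thinning: the tremors that are logged as category A themselves form a Poisson process with rate 0.3 × 1.9 = 0.57 per day.
Over the interval, μ = 0.57 × 3 = 1.71 (a 3-day stretch = 3 days).
P(N ≥ 2) = 1 − P(N ≤ 1) ≈ 0.5099.

0.5099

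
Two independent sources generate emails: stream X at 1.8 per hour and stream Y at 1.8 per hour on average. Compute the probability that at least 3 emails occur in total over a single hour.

Independent Poisson processes superpose: combined rate λ = 1.8 + 1.8 = 3.6 per hour.
So μ = 3.6.
P(N ≥ 3) = 1 − P(N ≤ 2) ≈ 0.6973.

0.6973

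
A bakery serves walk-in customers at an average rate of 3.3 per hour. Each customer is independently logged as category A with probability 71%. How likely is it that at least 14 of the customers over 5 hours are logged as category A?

0.2888

Thinning: the customers that are logged as category A themselves form a Poisson process with rate 0.71 × 3.3 = 2.343 per hour.
Over the interval, μ = 2.343 × 5 = 11.715 (5 hours).
P(N ≥ 14) = 1 − P(N ≤ 13) ≈ 0.2888.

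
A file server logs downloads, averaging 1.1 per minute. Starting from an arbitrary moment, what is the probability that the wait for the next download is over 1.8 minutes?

The wait for the next event is exponential with rate λ = 1.1 per minute.
P(T > 1.8) = e^(−λt) = e^(−1.1 × 1.8) = e^(−1.98) ≈ 0.1381.

0.1381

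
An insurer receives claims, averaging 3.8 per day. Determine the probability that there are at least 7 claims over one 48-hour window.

Over the interval, μ = 3.8 × 2 = 7.6 (a 48-hour window = 2 days).
P(N ≥ 7) = 1 − P(N ≤ 6) = 1 − Σ_{j=0}^{6} e^(−μ) μ^j/j! ≈ 0.6354.

0.6354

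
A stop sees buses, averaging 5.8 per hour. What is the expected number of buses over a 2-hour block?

E[N] = λt = 5.8 × 2 = 11.6 (a 2-hour block = 2 hours).

11.6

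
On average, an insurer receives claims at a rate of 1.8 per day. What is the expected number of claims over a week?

12.6

E[N] = λt = 1.8 × 7 = 12.6 (a week = 7 days).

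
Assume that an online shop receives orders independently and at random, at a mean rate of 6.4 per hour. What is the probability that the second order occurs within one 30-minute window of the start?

0.8288

Over the interval, μ = 6.4 × 0.5 = 3.2 (a 30-minute window = 0.5 hours).
The second arrival falls in the interval iff at least 2 events occur there: P(S_2 ≤ t) = P(N ≥ 2) = 1 − P(N ≤ 1) ≈ 0.8288.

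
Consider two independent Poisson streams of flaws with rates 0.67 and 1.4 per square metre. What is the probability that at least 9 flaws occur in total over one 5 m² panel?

0.7052

Independent Poisson processes superpose: combined rate λ = 0.67 + 1.4 = 2.07 per square metre.
Over the interval, μ = 2.07 × 5 = 10.35 (a 5 m² panel = 5 square metres).
P(N ≥ 9) = 1 − P(N ≤ 8) ≈ 0.7052.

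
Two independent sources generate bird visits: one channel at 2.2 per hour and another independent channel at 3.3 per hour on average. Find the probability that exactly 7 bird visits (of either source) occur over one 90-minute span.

Independent Poisson processes superpose: combined rate λ = 2.2 + 3.3 = 5.5 per hour.
Over the interval, μ = 5.5 × 1.5 = 8.25 (a 90-minute span = 1.5 hours).
P(N = 7) = e^(−8.25) · 8.25^7/7! ≈ 0.1348.

0.1348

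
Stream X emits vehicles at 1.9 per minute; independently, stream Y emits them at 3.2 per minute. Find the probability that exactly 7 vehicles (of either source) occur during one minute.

0.1086

Independent Poisson processes superpose: combined rate λ = 1.9 + 3.2 = 5.1 per minute.
So μ = 5.1.
P(N = 7) = e^(−5.1) · 5.1^7/7! ≈ 0.1086.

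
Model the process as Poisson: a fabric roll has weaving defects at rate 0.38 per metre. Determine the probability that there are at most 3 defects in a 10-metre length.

0.4735

Over the interval, μ = 0.38 × 10 = 3.8 (a 10-metre length = 10 metres).
P(N ≤ 3) = Σ_{j=0}^{3} e^(−μ) μ^j/j! ≈ 0.4735.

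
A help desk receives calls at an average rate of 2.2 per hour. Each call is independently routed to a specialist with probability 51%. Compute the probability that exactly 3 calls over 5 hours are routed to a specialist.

Thinning: the calls that are routed to a specialist themselves form a Poisson process with rate 0.51 × 2.2 = 1.122 per hour.
Over the interval, μ = 1.122 × 5 = 5.61 (5 hours).
P(N = 3) = e^(−5.61) · 5.61^3/3! ≈ 0.1077.

0.1077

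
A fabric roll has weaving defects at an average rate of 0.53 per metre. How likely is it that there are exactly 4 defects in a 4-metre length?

Over the interval, μ = 0.53 × 4 = 2.12 (a 4-metre length = 4 metres).
P(N = 4) = e^(−μ) μ^4/4! = e^(−2.12) · 2.12^4/24 ≈ 0.1010.

0.1010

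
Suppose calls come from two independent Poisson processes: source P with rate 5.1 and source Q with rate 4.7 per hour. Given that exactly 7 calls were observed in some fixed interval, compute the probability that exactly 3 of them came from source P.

0.2610

Given the total, each event is independently from source P with probability p = λ_P/(λ_P+λ_Q) = 5.1/9.8 ≈ 0.5204.
So K ~ Binomial(7, 5.1/9.8): P(K = 3) = C(7,3) · (5.1/9.8)^3 · (4.7/9.8)^4 ≈ 0.2610.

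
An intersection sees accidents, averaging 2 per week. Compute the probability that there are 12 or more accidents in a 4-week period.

Over the interval, μ = 2 × 4 = 8 (a 4-week period = 4 weeks).
P(N ≥ 12) = 1 − P(N ≤ 11) = 1 − Σ_{j=0}^{11} e^(−μ) μ^j/j! ≈ 0.1119.

0.1119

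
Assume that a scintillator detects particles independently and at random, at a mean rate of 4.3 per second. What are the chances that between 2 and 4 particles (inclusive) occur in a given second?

0.4985

With mean μ = 4.3 per second,
P(2 ≤ N ≤ 4) = Σ_{j=2}^{4} e^(−4.3) · 4.3^j/j! ≈ 0.4985.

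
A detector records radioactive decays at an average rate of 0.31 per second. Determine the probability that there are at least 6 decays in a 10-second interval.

Over the interval, μ = 0.31 × 10 = 3.1 (a 10-second interval = 10 seconds).
P(N ≥ 6) = 1 − P(N ≤ 5) = 1 − Σ_{j=0}^{5} e^(−μ) μ^j/j! ≈ 0.0943.

0.0943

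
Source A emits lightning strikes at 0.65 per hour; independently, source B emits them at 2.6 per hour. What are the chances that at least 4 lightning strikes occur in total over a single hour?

Independent Poisson processes superpose: combined rate λ = 0.65 + 2.6 = 3.25 per hour.
So μ = 3.25.
P(N ≥ 4) = 1 − P(N ≤ 3) ≈ 0.4086.

0.4086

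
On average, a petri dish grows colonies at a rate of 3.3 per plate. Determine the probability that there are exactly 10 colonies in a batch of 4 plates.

Over the interval, μ = 3.3 × 4 = 13.2 (a batch of 4 plates = 4 plates).
P(N = 10) = e^(−μ) μ^10/10! = e^(−13.2) · 13.2^10/3628800 ≈ 0.0819.

0.0819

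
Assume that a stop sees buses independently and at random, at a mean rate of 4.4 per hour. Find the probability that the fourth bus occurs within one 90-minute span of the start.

0.8948

Over the interval, μ = 4.4 × 1.5 = 6.6 (a 90-minute span = 1.5 hours).
The fourth arrival falls in the interval iff at least 4 events occur there: P(S_4 ≤ t) = P(N ≥ 4) = 1 − P(N ≤ 3) ≈ 0.8948.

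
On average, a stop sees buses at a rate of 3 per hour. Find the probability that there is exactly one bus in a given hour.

0.1494

With mean μ = 3 per hour,
P(N = 1) = e^(−μ) μ^1/1! = e^(−3) · 3^1/1 ≈ 0.1494.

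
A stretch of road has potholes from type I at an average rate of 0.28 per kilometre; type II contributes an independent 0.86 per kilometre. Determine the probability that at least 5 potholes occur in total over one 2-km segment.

0.0814

Independent Poisson processes superpose: combined rate λ = 0.28 + 0.86 = 1.14 per kilometre.
Over the interval, μ = 1.14 × 2 = 2.28 (a 2-km segment = 2 kilometres).
P(N ≥ 5) = 1 − P(N ≤ 4) ≈ 0.0814.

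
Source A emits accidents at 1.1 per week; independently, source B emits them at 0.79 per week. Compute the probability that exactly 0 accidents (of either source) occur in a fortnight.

Independent Poisson processes superpose: combined rate λ = 1.1 + 0.79 = 1.89 per week.
Over the interval, μ = 1.89 × 2 = 3.78 (a fortnight = 2 weeks).
P(N = 0) = e^(−3.78) · 3.78^0/0! ≈ 0.0228.

0.0228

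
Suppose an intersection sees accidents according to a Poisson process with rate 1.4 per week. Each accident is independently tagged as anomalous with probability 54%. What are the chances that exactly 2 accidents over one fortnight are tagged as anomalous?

Thinning: the accidents that are tagged as anomalous themselves form a Poisson process with rate 0.54 × 1.4 = 0.756 per week.
Over the interval, μ = 0.756 × 2 = 1.512 (a fortnight = 2 weeks).
P(N = 2) = e^(−1.512) · 1.512^2/2! ≈ 0.2520.

0.2520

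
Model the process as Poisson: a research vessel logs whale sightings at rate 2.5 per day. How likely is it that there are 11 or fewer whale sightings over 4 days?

0.6968

Over the interval, μ = 2.5 × 4 = 10 (4 days).
P(N ≤ 11) = Σ_{j=0}^{11} e^(−μ) μ^j/j! ≈ 0.6968.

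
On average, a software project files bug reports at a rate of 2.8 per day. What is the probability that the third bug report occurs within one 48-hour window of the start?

Over the interval, μ = 2.8 × 2 = 5.6 (a 48-hour window = 2 days).
The third arrival falls in the interval iff at least 3 events occur there: P(S_3 ≤ t) = P(N ≥ 3) = 1 − P(N ≤ 2) ≈ 0.9176.

0.9176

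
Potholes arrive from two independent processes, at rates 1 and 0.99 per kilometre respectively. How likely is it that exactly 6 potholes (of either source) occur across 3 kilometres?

Independent Poisson processes superpose: combined rate λ = 1 + 0.99 = 1.99 per kilometre.
Over the interval, μ = 1.99 × 3 = 5.97 (3 kilometres).
P(N = 6) = e^(−5.97) · 5.97^6/6! ≈ 0.1606.

0.1606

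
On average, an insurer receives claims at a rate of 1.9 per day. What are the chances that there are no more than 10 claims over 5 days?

Over the interval, μ = 1.9 × 5 = 9.5 (5 days).
P(N ≤ 10) = Σ_{j=0}^{10} e^(−μ) μ^j/j! ≈ 0.6453.

0.6453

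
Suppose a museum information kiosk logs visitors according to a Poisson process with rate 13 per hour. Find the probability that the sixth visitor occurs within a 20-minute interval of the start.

0.2689

Over the interval, μ = 13 × 1/3 ≈ 4.33333 (a 20-minute interval = 1/3 hours).
The sixth arrival falls in the interval iff at least 6 events occur there: P(S_6 ≤ t) = P(N ≥ 6) = 1 − P(N ≤ 5) ≈ 0.2689.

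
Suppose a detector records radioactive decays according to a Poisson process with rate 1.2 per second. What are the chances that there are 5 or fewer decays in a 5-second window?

0.4457

Over the interval, μ = 1.2 × 5 = 6 (a 5-second window = 5 seconds).
P(N ≤ 5) = Σ_{j=0}^{5} e^(−μ) μ^j/j! ≈ 0.4457.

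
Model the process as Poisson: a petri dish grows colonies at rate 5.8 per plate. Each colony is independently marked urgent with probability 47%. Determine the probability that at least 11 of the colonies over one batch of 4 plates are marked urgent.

0.5286

Thinning: the colonies that are marked urgent themselves form a Poisson process with rate 0.47 × 5.8 = 2.726 per plate.
Over the interval, μ = 2.726 × 4 = 10.904 (a batch of 4 plates = 4 plates).
P(N ≥ 11) = 1 − P(N ≤ 10) ≈ 0.5286.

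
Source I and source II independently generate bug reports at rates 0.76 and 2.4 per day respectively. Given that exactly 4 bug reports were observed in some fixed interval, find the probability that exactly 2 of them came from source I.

0.2002

Given the total, each event is independently from source I with probability p = λ_I/(λ_I+λ_II) = 0.76/3.16 ≈ 0.2405.
So K ~ Binomial(4, 0.76/3.16): P(K = 2) = C(4,2) · (0.76/3.16)^2 · (2.4/3.16)^2 ≈ 0.2002.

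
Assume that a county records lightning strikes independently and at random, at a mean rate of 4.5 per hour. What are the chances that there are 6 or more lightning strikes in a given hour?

With mean μ = 4.5 per hour,
P(N ≥ 6) = 1 − P(N ≤ 5) = 1 − Σ_{j=0}^{5} e^(−μ) μ^j/j! ≈ 0.2971.

0.2971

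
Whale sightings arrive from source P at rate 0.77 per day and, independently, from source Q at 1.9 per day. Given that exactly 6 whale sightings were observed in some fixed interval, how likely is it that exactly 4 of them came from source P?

Given the total, each event is independently from source P with probability p = λ_P/(λ_P+λ_Q) = 0.77/2.67 ≈ 0.2884.
So K ~ Binomial(6, 0.77/2.67): P(K = 4) = C(6,4) · (0.77/2.67)^4 · (1.9/2.67)^2 ≈ 0.0525.

0.0525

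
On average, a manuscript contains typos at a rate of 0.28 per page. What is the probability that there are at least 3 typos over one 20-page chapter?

0.9176

Over the interval, μ = 0.28 × 20 = 5.6 (a 20-page chapter = 20 pages).
P(N ≥ 3) = 1 − P(N ≤ 2) = 1 − Σ_{j=0}^{2} e^(−μ) μ^j/j! ≈ 0.9176.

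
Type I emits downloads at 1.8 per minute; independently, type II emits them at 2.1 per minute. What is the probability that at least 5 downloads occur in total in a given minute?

Independent Poisson processes superpose: combined rate λ = 1.8 + 2.1 = 3.9 per minute.
So μ = 3.9.
P(N ≥ 5) = 1 − P(N ≤ 4) ≈ 0.3516.

0.3516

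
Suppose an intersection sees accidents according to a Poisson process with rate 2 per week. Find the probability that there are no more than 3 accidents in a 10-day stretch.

0.6792

Over the interval, μ = 2 × 10/7 ≈ 2.85714 (a 10-day stretch = 10/7 weeks).
P(N ≤ 3) = Σ_{j=0}^{3} e^(−μ) μ^j/j! ≈ 0.6792.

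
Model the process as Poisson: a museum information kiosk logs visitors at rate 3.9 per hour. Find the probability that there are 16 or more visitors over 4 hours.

0.4931

Over the interval, μ = 3.9 × 4 = 15.6 (4 hours).
P(N ≥ 16) = 1 − P(N ≤ 15) = 1 − Σ_{j=0}^{15} e^(−μ) μ^j/j! ≈ 0.4931.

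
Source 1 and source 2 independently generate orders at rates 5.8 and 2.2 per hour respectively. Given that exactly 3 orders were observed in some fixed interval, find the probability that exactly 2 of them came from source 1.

Given the total, each event is independently from source 1 with probability p = λ_1/(λ_1+λ_2) = 5.8/8 = 0.7250.
So K ~ Binomial(3, 5.8/8): P(K = 2) = C(3,2) · (5.8/8)^2 · (2.2/8)^1 ≈ 0.4336.

0.4336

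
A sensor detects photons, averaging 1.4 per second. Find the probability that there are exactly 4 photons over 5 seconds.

Over the interval, μ = 1.4 × 5 = 7 (5 seconds).
P(N = 4) = e^(−μ) μ^4/4! = e^(−7) · 7^4/24 ≈ 0.0912.

0.0912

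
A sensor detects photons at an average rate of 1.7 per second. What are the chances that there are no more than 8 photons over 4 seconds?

0.7548

Over the interval, μ = 1.7 × 4 = 6.8 (4 seconds).
P(N ≤ 8) = Σ_{j=0}^{8} e^(−μ) μ^j/j! ≈ 0.7548.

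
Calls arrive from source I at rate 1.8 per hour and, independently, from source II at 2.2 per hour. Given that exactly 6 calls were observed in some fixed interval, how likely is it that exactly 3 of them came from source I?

Given the total, each event is independently from source I with probability p = λ_I/(λ_I+λ_II) = 1.8/4 = 0.4500.
So K ~ Binomial(6, 1.8/4): P(K = 3) = C(6,3) · (1.8/4)^3 · (2.2/4)^3 ≈ 0.3032.

0.3032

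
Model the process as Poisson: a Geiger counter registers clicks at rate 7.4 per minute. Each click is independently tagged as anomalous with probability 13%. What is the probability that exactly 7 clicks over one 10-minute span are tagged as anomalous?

0.1004

Thinning: the clicks that are tagged as anomalous themselves form a Poisson process with rate 0.13 × 7.4 = 0.962 per minute.
Over the interval, μ = 0.962 × 10 = 9.62 (a 10-minute span = 10 minutes).
P(N = 7) = e^(−9.62) · 9.62^7/7! ≈ 0.1004.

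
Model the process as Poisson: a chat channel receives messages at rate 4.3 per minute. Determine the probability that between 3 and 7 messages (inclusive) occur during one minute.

0.7316

With mean μ = 4.3 per minute,
P(3 ≤ N ≤ 7) = Σ_{j=3}^{7} e^(−4.3) · 4.3^j/j! ≈ 0.7316.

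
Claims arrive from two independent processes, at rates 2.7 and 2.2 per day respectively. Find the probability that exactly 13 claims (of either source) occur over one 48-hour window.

0.0685

Independent Poisson processes superpose: combined rate λ = 2.7 + 2.2 = 4.9 per day.
Over the interval, μ = 4.9 × 2 = 9.8 (a 48-hour window = 2 days).
P(N = 13) = e^(−9.8) · 9.8^13/13! ≈ 0.0685.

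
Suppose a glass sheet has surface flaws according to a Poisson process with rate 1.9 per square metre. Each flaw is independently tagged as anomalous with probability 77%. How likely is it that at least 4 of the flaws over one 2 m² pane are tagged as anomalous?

Thinning: the flaws that are tagged as anomalous themselves form a Poisson process with rate 0.77 × 1.9 = 1.463 per square metre.
Over the interval, μ = 1.463 × 2 = 2.926 (a 2 m² pane = 2 square metres).
P(N ≥ 4) = 1 − P(N ≤ 3) ≈ 0.3362.

0.3362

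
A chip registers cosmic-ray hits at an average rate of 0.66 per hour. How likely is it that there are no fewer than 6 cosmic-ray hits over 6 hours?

Over the interval, μ = 0.66 × 6 = 3.96 (6 hours).
P(N ≥ 6) = 1 − P(N ≤ 5) = 1 − Σ_{j=0}^{5} e^(−μ) μ^j/j! ≈ 0.2086.

0.2086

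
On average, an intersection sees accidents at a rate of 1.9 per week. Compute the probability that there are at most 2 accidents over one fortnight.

Over the interval, μ = 1.9 × 2 = 3.8 (a fortnight = 2 weeks).
P(N ≤ 2) = Σ_{j=0}^{2} e^(−μ) μ^j/j! ≈ 0.2689.

0.2689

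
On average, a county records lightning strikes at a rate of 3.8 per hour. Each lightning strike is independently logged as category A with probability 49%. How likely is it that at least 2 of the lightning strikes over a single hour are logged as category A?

0.5554

Thinning: the lightning strikes that are logged as category A themselves form a Poisson process with rate 0.49 × 3.8 = 1.862 per hour.
So μ = 1.862.
P(N ≥ 2) = 1 − P(N ≤ 1) ≈ 0.5554.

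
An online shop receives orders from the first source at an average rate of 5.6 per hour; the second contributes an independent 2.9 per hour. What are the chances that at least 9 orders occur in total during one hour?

Independent Poisson processes superpose: combined rate λ = 5.6 + 2.9 = 8.5 per hour.
So μ = 8.5.
P(N ≥ 9) = 1 − P(N ≤ 8) ≈ 0.4769.

0.4769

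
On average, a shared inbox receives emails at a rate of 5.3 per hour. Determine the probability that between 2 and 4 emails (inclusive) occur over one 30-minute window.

0.6124

Over the interval, μ = 5.3 × 0.5 = 2.65 (a 30-minute window = 0.5 hours).
P(2 ≤ N ≤ 4) = Σ_{j=2}^{4} e^(−2.65) · 2.65^j/j! ≈ 0.6124.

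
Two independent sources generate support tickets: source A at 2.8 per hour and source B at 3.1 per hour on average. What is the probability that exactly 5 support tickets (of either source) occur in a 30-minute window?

Independent Poisson processes superpose: combined rate λ = 2.8 + 3.1 = 5.9 per hour.
Over the interval, μ = 5.9 × 0.5 = 2.95 (a 30-minute window = 0.5 hours).
P(N = 5) = e^(−2.95) · 2.95^5/5! ≈ 0.0974.

0.0974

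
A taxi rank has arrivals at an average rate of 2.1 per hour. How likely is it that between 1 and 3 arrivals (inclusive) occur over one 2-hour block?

Over the interval, μ = 2.1 × 2 = 4.2 (a 2-hour block = 2 hours).
P(1 ≤ N ≤ 3) = Σ_{j=1}^{3} e^(−4.2) · 4.2^j/j! ≈ 0.3804.

0.3804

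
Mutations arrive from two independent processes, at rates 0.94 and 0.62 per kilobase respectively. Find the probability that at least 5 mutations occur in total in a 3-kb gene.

0.5017

Independent Poisson processes superpose: combined rate λ = 0.94 + 0.62 = 1.56 per kilobase.
Over the interval, μ = 1.56 × 3 = 4.68 (a 3-kb gene = 3 kilobases).
P(N ≥ 5) = 1 − P(N ≤ 4) ≈ 0.5017.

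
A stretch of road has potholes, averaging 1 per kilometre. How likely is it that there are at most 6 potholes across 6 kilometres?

Over the interval, μ = 1 × 6 = 6 (6 kilometres).
P(N ≤ 6) = Σ_{j=0}^{6} e^(−μ) μ^j/j! ≈ 0.6063.

0.6063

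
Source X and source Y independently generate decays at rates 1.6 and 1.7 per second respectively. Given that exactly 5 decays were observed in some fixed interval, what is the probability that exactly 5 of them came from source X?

0.0268

Given the total, each event is independently from source X with probability p = λ_X/(λ_X+λ_Y) = 1.6/3.3 ≈ 0.4848.
So K ~ Binomial(5, 1.6/3.3): P(K = 5) = C(5,5) · (1.6/3.3)^5 · (1.7/3.3)^0 ≈ 0.0268.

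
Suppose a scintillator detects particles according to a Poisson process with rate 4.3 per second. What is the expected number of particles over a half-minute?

129

E[N] = λt = 4.3 × 30 = 129 (a half-minute = 30 seconds).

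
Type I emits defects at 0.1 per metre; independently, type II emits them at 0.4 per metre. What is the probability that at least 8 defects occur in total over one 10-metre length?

Independent Poisson processes superpose: combined rate λ = 0.1 + 0.4 = 0.5 per metre.
Over the interval, μ = 0.5 × 10 = 5 (a 10-metre length = 10 metres).
P(N ≥ 8) = 1 − P(N ≤ 7) ≈ 0.1334.

0.1334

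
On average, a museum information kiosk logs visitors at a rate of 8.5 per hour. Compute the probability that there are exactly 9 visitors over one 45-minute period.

Over the interval, μ = 8.5 × 0.75 = 6.375 (a 45-minute period = 0.75 hours).
P(N = 9) = e^(−μ) μ^9/9! = e^(−6.375) · 6.375^9/362880 ≈ 0.0816.

0.0816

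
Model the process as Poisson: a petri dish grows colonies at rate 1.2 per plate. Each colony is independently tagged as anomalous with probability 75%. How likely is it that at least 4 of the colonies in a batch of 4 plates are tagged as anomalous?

0.4848

Thinning: the colonies that are tagged as anomalous themselves form a Poisson process with rate 0.75 × 1.2 = 0.9 per plate.
Over the interval, μ = 0.9 × 4 = 3.6 (a batch of 4 plates = 4 plates).
P(N ≥ 4) = 1 − P(N ≤ 3) ≈ 0.4848.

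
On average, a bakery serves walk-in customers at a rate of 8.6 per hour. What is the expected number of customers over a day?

206.4

E[N] = λt = 8.6 × 24 = 206.4 (a day = 24 hours).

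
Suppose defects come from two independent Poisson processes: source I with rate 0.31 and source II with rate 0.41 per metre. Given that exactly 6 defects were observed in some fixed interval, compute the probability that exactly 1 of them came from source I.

Given the total, each event is independently from source I with probability p = λ_I/(λ_I+λ_II) = 0.31/0.72 ≈ 0.4306.
So K ~ Binomial(6, 0.31/0.72): P(K = 1) = C(6,1) · (0.31/0.72)^1 · (0.41/0.72)^5 ≈ 0.1547.

0.1547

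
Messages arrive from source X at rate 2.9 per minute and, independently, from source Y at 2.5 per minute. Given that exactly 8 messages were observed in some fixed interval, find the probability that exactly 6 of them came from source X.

0.1440

Given the total, each event is independently from source X with probability p = λ_X/(λ_X+λ_Y) = 2.9/5.4 ≈ 0.5370.
So K ~ Binomial(8, 2.9/5.4): P(K = 6) = C(8,6) · (2.9/5.4)^6 · (2.5/5.4)^2 ≈ 0.1440.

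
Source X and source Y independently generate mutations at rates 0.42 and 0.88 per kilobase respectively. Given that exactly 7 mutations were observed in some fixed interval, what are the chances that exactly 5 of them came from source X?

0.0339

Given the total, each event is independently from source X with probability p = λ_X/(λ_X+λ_Y) = 0.42/1.3 ≈ 0.3231.
So K ~ Binomial(7, 0.42/1.3): P(K = 5) = C(7,5) · (0.42/1.3)^5 · (0.88/1.3)^2 ≈ 0.0339.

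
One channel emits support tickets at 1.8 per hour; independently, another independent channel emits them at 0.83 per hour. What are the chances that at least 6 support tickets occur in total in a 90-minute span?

Independent Poisson processes superpose: combined rate λ = 1.8 + 0.83 = 2.63 per hour.
Over the interval, μ = 2.63 × 1.5 = 3.945 (a 90-minute span = 1.5 hours).
P(N ≥ 6) = 1 − P(N ≤ 5) ≈ 0.2063.

0.2063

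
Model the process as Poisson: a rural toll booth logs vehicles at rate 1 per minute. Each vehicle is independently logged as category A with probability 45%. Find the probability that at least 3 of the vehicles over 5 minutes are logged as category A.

Thinning: the vehicles that are logged as category A themselves form a Poisson process with rate 0.45 × 1 = 0.45 per minute.
Over the interval, μ = 0.45 × 5 = 2.25 (5 minutes).
P(N ≥ 3) = 1 − P(N ≤ 2) ≈ 0.3907.

0.3907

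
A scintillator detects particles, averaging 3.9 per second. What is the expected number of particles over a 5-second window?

19.5

E[N] = λt = 3.9 × 5 = 19.5 (a 5-second window = 5 seconds).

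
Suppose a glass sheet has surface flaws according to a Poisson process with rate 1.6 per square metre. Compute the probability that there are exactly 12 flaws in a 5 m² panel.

0.0481

Over the interval, μ = 1.6 × 5 = 8 (a 5 m² panel = 5 square metres).
P(N = 12) = e^(−μ) μ^12/12! = e^(−8) · 8^12/479001600 ≈ 0.0481.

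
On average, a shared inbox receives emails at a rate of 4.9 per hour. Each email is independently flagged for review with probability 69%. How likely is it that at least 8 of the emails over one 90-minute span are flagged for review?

0.1409

Thinning: the emails that are flagged for review themselves form a Poisson process with rate 0.69 × 4.9 = 3.381 per hour.
Over the interval, μ = 3.381 × 1.5 = 5.0715 (a 90-minute span = 1.5 hours).
P(N ≥ 8) = 1 − P(N ≤ 7) ≈ 0.1409.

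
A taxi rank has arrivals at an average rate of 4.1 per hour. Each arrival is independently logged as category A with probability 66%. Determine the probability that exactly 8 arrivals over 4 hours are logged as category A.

Thinning: the arrivals that are logged as category A themselves form a Poisson process with rate 0.66 × 4.1 = 2.706 per hour.
Over the interval, μ = 2.706 × 4 = 10.824 (4 hours).
P(N = 8) = e^(−10.824) · 10.824^8/8! ≈ 0.0931.

0.0931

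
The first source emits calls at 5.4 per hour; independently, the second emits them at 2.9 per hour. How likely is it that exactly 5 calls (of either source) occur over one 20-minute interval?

0.0849

Independent Poisson processes superpose: combined rate λ = 5.4 + 2.9 = 8.3 per hour.
Over the interval, μ = 8.3 × 1/3 ≈ 2.76667 (a 20-minute interval = 1/3 hours).
P(N = 5) = e^(−2.76667) · 2.76667^5/5! ≈ 0.0849.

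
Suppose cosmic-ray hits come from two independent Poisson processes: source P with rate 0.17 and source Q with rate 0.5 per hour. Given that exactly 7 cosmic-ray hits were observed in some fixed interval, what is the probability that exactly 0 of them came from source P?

Given the total, each event is independently from source P with probability p = λ_P/(λ_P+λ_Q) = 0.17/0.67 ≈ 0.2537.
So K ~ Binomial(7, 0.17/0.67): P(K = 0) = C(7,0) · (0.17/0.67)^0 · (0.5/0.67)^7 ≈ 0.1289.

0.1289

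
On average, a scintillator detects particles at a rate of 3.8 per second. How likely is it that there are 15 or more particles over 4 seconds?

0.5547

Over the interval, μ = 3.8 × 4 = 15.2 (4 seconds).
P(N ≥ 15) = 1 − P(N ≤ 14) = 1 − Σ_{j=0}^{14} e^(−μ) μ^j/j! ≈ 0.5547.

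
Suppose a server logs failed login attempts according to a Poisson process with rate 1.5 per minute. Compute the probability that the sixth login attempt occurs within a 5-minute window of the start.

Over the interval, μ = 1.5 × 5 = 7.5 (a 5-minute window = 5 minutes).
The sixth arrival falls in the interval iff at least 6 events occur there: P(S_6 ≤ t) = P(N ≥ 6) = 1 − P(N ≤ 5) ≈ 0.7586.

0.7586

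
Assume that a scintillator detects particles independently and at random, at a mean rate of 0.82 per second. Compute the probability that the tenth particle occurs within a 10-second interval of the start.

Over the interval, μ = 0.82 × 10 = 8.2 (a 10-second interval = 10 seconds).
The tenth arrival falls in the interval iff at least 10 events occur there: P(S_10 ≤ t) = P(N ≥ 10) = 1 − P(N ≤ 9) ≈ 0.3085.

0.3085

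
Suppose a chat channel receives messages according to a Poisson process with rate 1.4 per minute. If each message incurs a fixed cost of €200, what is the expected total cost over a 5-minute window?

€1400

E[N] = 1.4 × 5 = 7 (a 5-minute window = 5 minutes); E[cost] = 7 × €200 = €1400.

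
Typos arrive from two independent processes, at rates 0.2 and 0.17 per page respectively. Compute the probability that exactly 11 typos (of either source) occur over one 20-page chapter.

0.0558

Independent Poisson processes superpose: combined rate λ = 0.2 + 0.17 = 0.37 per page.
Over the interval, μ = 0.37 × 20 = 7.4 (a 20-page chapter = 20 pages).
P(N = 11) = e^(−7.4) · 7.4^11/11! ≈ 0.0558.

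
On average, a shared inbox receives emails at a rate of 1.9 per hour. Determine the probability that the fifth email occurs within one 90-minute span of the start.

0.1602

Over the interval, μ = 1.9 × 1.5 = 2.85 (a 90-minute span = 1.5 hours).
The fifth arrival falls in the interval iff at least 5 events occur there: P(S_5 ≤ t) = P(N ≥ 5) = 1 − P(N ≤ 4) ≈ 0.1602.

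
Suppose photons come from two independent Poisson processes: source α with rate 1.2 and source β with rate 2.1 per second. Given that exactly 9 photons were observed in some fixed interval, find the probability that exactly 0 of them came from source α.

0.0171

Given the total, each event is independently from source α with probability p = λ_α/(λ_α+λ_β) = 1.2/3.3 ≈ 0.3636.
So K ~ Binomial(9, 1.2/3.3): P(K = 0) = C(9,0) · (1.2/3.3)^0 · (2.1/3.3)^9 ≈ 0.0171.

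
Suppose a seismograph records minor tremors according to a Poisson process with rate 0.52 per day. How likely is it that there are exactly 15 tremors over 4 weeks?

0.1018

Over the interval, μ = 0.52 × 28 = 14.56 (4 weeks = 28 days).
P(N = 15) = e^(−μ) μ^15/15! = e^(−14.56) · 14.56^15/1307674368000 ≈ 0.1018.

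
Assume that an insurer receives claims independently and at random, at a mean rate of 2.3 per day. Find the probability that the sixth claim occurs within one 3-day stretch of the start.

0.6863

Over the interval, μ = 2.3 × 3 = 6.9 (a 3-day stretch = 3 days).
The sixth arrival falls in the interval iff at least 6 events occur there: P(S_6 ≤ t) = P(N ≥ 6) = 1 − P(N ≤ 5) ≈ 0.6863.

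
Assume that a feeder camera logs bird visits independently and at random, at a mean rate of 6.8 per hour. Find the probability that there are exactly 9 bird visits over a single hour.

With mean μ = 6.8 per hour,
P(N = 9) = e^(−μ) μ^9/9! = e^(−6.8) · 6.8^9/362880 ≈ 0.0954.

0.0954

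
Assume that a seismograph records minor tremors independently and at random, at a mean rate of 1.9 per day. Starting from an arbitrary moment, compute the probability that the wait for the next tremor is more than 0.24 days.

0.6338

The wait for the next event is exponential with rate λ = 1.9 per day.
P(T > 0.24) = e^(−λt) = e^(−1.9 × 0.24) = e^(−0.456) ≈ 0.6338.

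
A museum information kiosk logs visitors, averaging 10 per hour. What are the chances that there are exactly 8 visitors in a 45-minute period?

Over the interval, μ = 10 × 0.75 = 7.5 (a 45-minute period = 0.75 hours).
P(N = 8) = e^(−μ) μ^8/8! = e^(−7.5) · 7.5^8/40320 ≈ 0.1373.

0.1373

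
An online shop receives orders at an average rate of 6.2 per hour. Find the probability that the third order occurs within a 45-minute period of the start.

0.8426

Over the interval, μ = 6.2 × 0.75 = 4.65 (a 45-minute period = 0.75 hours).
The third arrival falls in the interval iff at least 3 events occur there: P(S_3 ≤ t) = P(N ≥ 3) = 1 − P(N ≤ 2) ≈ 0.8426.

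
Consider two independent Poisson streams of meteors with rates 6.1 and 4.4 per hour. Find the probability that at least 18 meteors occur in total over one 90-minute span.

Independent Poisson processes superpose: combined rate λ = 6.1 + 4.4 = 10.5 per hour.
Over the interval, μ = 10.5 × 1.5 = 15.75 (a 90-minute span = 1.5 hours).
P(N ≥ 18) = 1 − P(N ≤ 17) ≈ 0.3175.

0.3175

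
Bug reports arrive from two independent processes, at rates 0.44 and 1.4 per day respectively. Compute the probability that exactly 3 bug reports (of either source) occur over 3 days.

Independent Poisson processes superpose: combined rate λ = 0.44 + 1.4 = 1.84 per day.
Over the interval, μ = 1.84 × 3 = 5.52 (3 days).
P(N = 3) = e^(−5.52) · 5.52^3/3! ≈ 0.1123.

0.1123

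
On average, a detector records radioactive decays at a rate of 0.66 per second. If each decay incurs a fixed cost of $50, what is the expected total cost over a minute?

$1980

E[N] = 0.66 × 60 = 39.6 (a minute = 60 seconds); E[cost] = 39.6 × $50 = $1980.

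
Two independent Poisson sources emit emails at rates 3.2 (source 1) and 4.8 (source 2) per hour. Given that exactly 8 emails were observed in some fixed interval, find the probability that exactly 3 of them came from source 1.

Given the total, each event is independently from source 1 with probability p = λ_1/(λ_1+λ_2) = 3.2/8 = 0.4000.
So K ~ Binomial(8, 3.2/8): P(K = 3) = C(8,3) · (3.2/8)^3 · (4.8/8)^5 ≈ 0.2787.

0.2787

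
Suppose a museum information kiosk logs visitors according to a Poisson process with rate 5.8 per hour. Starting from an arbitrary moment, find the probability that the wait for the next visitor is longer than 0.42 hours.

0.0875

The wait for the next event is exponential with rate λ = 5.8 per hour.
P(T > 0.42) = e^(−λt) = e^(−5.8 × 0.42) = e^(−2.436) ≈ 0.0875.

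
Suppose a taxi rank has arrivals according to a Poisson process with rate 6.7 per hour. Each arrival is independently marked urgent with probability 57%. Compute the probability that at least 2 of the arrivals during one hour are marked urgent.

0.8942

Thinning: the arrivals that are marked urgent themselves form a Poisson process with rate 0.57 × 6.7 = 3.819 per hour.
So μ = 3.819.
P(N ≥ 2) = 1 − P(N ≤ 1) ≈ 0.8942.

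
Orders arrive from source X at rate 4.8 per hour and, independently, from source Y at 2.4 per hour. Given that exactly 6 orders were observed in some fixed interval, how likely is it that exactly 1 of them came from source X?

Given the total, each event is independently from source X with probability p = λ_X/(λ_X+λ_Y) = 4.8/7.2 ≈ 0.6667.
So K ~ Binomial(6, 4.8/7.2): P(K = 1) = C(6,1) · (4.8/7.2)^1 · (2.4/7.2)^5 ≈ 0.0165.

0.0165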